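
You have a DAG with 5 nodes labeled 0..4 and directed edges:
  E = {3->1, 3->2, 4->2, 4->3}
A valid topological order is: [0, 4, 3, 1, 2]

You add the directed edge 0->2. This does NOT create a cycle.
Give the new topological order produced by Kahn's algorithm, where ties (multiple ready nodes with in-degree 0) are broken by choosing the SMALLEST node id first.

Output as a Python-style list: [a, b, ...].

Old toposort: [0, 4, 3, 1, 2]
Added edge: 0->2
Position of 0 (0) < position of 2 (4). Old order still valid.
Run Kahn's algorithm (break ties by smallest node id):
  initial in-degrees: [0, 1, 3, 1, 0]
  ready (indeg=0): [0, 4]
  pop 0: indeg[2]->2 | ready=[4] | order so far=[0]
  pop 4: indeg[2]->1; indeg[3]->0 | ready=[3] | order so far=[0, 4]
  pop 3: indeg[1]->0; indeg[2]->0 | ready=[1, 2] | order so far=[0, 4, 3]
  pop 1: no out-edges | ready=[2] | order so far=[0, 4, 3, 1]
  pop 2: no out-edges | ready=[] | order so far=[0, 4, 3, 1, 2]
  Result: [0, 4, 3, 1, 2]

Answer: [0, 4, 3, 1, 2]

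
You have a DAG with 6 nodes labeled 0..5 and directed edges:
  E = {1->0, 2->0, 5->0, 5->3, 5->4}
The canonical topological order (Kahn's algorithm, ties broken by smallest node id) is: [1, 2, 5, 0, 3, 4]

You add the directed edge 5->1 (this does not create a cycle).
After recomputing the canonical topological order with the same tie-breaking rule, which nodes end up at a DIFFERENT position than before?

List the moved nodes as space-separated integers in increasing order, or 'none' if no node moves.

Old toposort: [1, 2, 5, 0, 3, 4]
Added edge 5->1
Recompute Kahn (smallest-id tiebreak):
  initial in-degrees: [3, 1, 0, 1, 1, 0]
  ready (indeg=0): [2, 5]
  pop 2: indeg[0]->2 | ready=[5] | order so far=[2]
  pop 5: indeg[0]->1; indeg[1]->0; indeg[3]->0; indeg[4]->0 | ready=[1, 3, 4] | order so far=[2, 5]
  pop 1: indeg[0]->0 | ready=[0, 3, 4] | order so far=[2, 5, 1]
  pop 0: no out-edges | ready=[3, 4] | order so far=[2, 5, 1, 0]
  pop 3: no out-edges | ready=[4] | order so far=[2, 5, 1, 0, 3]
  pop 4: no out-edges | ready=[] | order so far=[2, 5, 1, 0, 3, 4]
New canonical toposort: [2, 5, 1, 0, 3, 4]
Compare positions:
  Node 0: index 3 -> 3 (same)
  Node 1: index 0 -> 2 (moved)
  Node 2: index 1 -> 0 (moved)
  Node 3: index 4 -> 4 (same)
  Node 4: index 5 -> 5 (same)
  Node 5: index 2 -> 1 (moved)
Nodes that changed position: 1 2 5

Answer: 1 2 5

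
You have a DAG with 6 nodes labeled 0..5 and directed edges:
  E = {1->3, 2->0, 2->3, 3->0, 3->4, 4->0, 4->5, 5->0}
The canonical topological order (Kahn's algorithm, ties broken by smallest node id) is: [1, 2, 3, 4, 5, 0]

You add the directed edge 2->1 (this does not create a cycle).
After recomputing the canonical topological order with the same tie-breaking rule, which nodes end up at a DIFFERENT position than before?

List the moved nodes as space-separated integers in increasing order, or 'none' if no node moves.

Old toposort: [1, 2, 3, 4, 5, 0]
Added edge 2->1
Recompute Kahn (smallest-id tiebreak):
  initial in-degrees: [4, 1, 0, 2, 1, 1]
  ready (indeg=0): [2]
  pop 2: indeg[0]->3; indeg[1]->0; indeg[3]->1 | ready=[1] | order so far=[2]
  pop 1: indeg[3]->0 | ready=[3] | order so far=[2, 1]
  pop 3: indeg[0]->2; indeg[4]->0 | ready=[4] | order so far=[2, 1, 3]
  pop 4: indeg[0]->1; indeg[5]->0 | ready=[5] | order so far=[2, 1, 3, 4]
  pop 5: indeg[0]->0 | ready=[0] | order so far=[2, 1, 3, 4, 5]
  pop 0: no out-edges | ready=[] | order so far=[2, 1, 3, 4, 5, 0]
New canonical toposort: [2, 1, 3, 4, 5, 0]
Compare positions:
  Node 0: index 5 -> 5 (same)
  Node 1: index 0 -> 1 (moved)
  Node 2: index 1 -> 0 (moved)
  Node 3: index 2 -> 2 (same)
  Node 4: index 3 -> 3 (same)
  Node 5: index 4 -> 4 (same)
Nodes that changed position: 1 2

Answer: 1 2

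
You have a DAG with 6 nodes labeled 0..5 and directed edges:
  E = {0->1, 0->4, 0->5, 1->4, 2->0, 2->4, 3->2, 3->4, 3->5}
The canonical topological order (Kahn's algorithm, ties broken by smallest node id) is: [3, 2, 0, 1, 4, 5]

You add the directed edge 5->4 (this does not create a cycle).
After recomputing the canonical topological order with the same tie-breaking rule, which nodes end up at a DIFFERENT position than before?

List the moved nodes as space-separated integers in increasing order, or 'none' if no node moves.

Answer: 4 5

Derivation:
Old toposort: [3, 2, 0, 1, 4, 5]
Added edge 5->4
Recompute Kahn (smallest-id tiebreak):
  initial in-degrees: [1, 1, 1, 0, 5, 2]
  ready (indeg=0): [3]
  pop 3: indeg[2]->0; indeg[4]->4; indeg[5]->1 | ready=[2] | order so far=[3]
  pop 2: indeg[0]->0; indeg[4]->3 | ready=[0] | order so far=[3, 2]
  pop 0: indeg[1]->0; indeg[4]->2; indeg[5]->0 | ready=[1, 5] | order so far=[3, 2, 0]
  pop 1: indeg[4]->1 | ready=[5] | order so far=[3, 2, 0, 1]
  pop 5: indeg[4]->0 | ready=[4] | order so far=[3, 2, 0, 1, 5]
  pop 4: no out-edges | ready=[] | order so far=[3, 2, 0, 1, 5, 4]
New canonical toposort: [3, 2, 0, 1, 5, 4]
Compare positions:
  Node 0: index 2 -> 2 (same)
  Node 1: index 3 -> 3 (same)
  Node 2: index 1 -> 1 (same)
  Node 3: index 0 -> 0 (same)
  Node 4: index 4 -> 5 (moved)
  Node 5: index 5 -> 4 (moved)
Nodes that changed position: 4 5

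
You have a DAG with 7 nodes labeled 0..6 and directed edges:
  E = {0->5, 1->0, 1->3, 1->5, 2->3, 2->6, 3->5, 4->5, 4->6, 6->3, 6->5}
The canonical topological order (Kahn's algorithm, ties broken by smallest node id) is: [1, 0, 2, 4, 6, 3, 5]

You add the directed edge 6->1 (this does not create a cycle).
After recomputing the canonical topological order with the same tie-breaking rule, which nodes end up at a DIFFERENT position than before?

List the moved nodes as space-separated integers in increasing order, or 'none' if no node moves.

Answer: 0 1 2 4 6

Derivation:
Old toposort: [1, 0, 2, 4, 6, 3, 5]
Added edge 6->1
Recompute Kahn (smallest-id tiebreak):
  initial in-degrees: [1, 1, 0, 3, 0, 5, 2]
  ready (indeg=0): [2, 4]
  pop 2: indeg[3]->2; indeg[6]->1 | ready=[4] | order so far=[2]
  pop 4: indeg[5]->4; indeg[6]->0 | ready=[6] | order so far=[2, 4]
  pop 6: indeg[1]->0; indeg[3]->1; indeg[5]->3 | ready=[1] | order so far=[2, 4, 6]
  pop 1: indeg[0]->0; indeg[3]->0; indeg[5]->2 | ready=[0, 3] | order so far=[2, 4, 6, 1]
  pop 0: indeg[5]->1 | ready=[3] | order so far=[2, 4, 6, 1, 0]
  pop 3: indeg[5]->0 | ready=[5] | order so far=[2, 4, 6, 1, 0, 3]
  pop 5: no out-edges | ready=[] | order so far=[2, 4, 6, 1, 0, 3, 5]
New canonical toposort: [2, 4, 6, 1, 0, 3, 5]
Compare positions:
  Node 0: index 1 -> 4 (moved)
  Node 1: index 0 -> 3 (moved)
  Node 2: index 2 -> 0 (moved)
  Node 3: index 5 -> 5 (same)
  Node 4: index 3 -> 1 (moved)
  Node 5: index 6 -> 6 (same)
  Node 6: index 4 -> 2 (moved)
Nodes that changed position: 0 1 2 4 6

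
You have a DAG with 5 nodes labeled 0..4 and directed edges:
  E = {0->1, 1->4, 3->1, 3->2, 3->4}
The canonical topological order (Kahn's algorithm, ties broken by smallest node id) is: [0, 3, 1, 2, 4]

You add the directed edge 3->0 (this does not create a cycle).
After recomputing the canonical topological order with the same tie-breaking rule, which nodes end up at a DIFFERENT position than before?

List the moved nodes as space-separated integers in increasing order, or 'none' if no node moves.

Answer: 0 3

Derivation:
Old toposort: [0, 3, 1, 2, 4]
Added edge 3->0
Recompute Kahn (smallest-id tiebreak):
  initial in-degrees: [1, 2, 1, 0, 2]
  ready (indeg=0): [3]
  pop 3: indeg[0]->0; indeg[1]->1; indeg[2]->0; indeg[4]->1 | ready=[0, 2] | order so far=[3]
  pop 0: indeg[1]->0 | ready=[1, 2] | order so far=[3, 0]
  pop 1: indeg[4]->0 | ready=[2, 4] | order so far=[3, 0, 1]
  pop 2: no out-edges | ready=[4] | order so far=[3, 0, 1, 2]
  pop 4: no out-edges | ready=[] | order so far=[3, 0, 1, 2, 4]
New canonical toposort: [3, 0, 1, 2, 4]
Compare positions:
  Node 0: index 0 -> 1 (moved)
  Node 1: index 2 -> 2 (same)
  Node 2: index 3 -> 3 (same)
  Node 3: index 1 -> 0 (moved)
  Node 4: index 4 -> 4 (same)
Nodes that changed position: 0 3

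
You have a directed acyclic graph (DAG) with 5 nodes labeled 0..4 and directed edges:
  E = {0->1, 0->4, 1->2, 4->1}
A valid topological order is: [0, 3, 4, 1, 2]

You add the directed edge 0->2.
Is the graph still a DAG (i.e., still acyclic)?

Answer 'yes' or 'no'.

Given toposort: [0, 3, 4, 1, 2]
Position of 0: index 0; position of 2: index 4
New edge 0->2: forward
Forward edge: respects the existing order. Still a DAG, same toposort still valid.
Still a DAG? yes

Answer: yes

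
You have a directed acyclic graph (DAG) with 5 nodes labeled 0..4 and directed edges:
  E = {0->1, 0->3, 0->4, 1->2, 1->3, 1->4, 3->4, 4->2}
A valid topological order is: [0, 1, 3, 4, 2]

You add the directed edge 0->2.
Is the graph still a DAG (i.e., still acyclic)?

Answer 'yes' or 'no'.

Given toposort: [0, 1, 3, 4, 2]
Position of 0: index 0; position of 2: index 4
New edge 0->2: forward
Forward edge: respects the existing order. Still a DAG, same toposort still valid.
Still a DAG? yes

Answer: yes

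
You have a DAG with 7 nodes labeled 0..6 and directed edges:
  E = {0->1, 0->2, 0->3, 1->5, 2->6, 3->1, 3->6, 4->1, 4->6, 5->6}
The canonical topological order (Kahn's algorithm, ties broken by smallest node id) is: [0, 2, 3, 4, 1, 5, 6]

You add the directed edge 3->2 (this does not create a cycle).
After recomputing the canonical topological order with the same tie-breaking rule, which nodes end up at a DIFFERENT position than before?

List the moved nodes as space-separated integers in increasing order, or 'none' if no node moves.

Answer: 2 3

Derivation:
Old toposort: [0, 2, 3, 4, 1, 5, 6]
Added edge 3->2
Recompute Kahn (smallest-id tiebreak):
  initial in-degrees: [0, 3, 2, 1, 0, 1, 4]
  ready (indeg=0): [0, 4]
  pop 0: indeg[1]->2; indeg[2]->1; indeg[3]->0 | ready=[3, 4] | order so far=[0]
  pop 3: indeg[1]->1; indeg[2]->0; indeg[6]->3 | ready=[2, 4] | order so far=[0, 3]
  pop 2: indeg[6]->2 | ready=[4] | order so far=[0, 3, 2]
  pop 4: indeg[1]->0; indeg[6]->1 | ready=[1] | order so far=[0, 3, 2, 4]
  pop 1: indeg[5]->0 | ready=[5] | order so far=[0, 3, 2, 4, 1]
  pop 5: indeg[6]->0 | ready=[6] | order so far=[0, 3, 2, 4, 1, 5]
  pop 6: no out-edges | ready=[] | order so far=[0, 3, 2, 4, 1, 5, 6]
New canonical toposort: [0, 3, 2, 4, 1, 5, 6]
Compare positions:
  Node 0: index 0 -> 0 (same)
  Node 1: index 4 -> 4 (same)
  Node 2: index 1 -> 2 (moved)
  Node 3: index 2 -> 1 (moved)
  Node 4: index 3 -> 3 (same)
  Node 5: index 5 -> 5 (same)
  Node 6: index 6 -> 6 (same)
Nodes that changed position: 2 3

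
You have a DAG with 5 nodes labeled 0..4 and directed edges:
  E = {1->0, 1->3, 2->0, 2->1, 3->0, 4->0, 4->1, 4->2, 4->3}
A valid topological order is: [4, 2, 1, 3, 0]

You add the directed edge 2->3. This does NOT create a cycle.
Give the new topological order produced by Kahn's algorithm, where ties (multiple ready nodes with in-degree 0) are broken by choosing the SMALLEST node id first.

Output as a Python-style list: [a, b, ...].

Answer: [4, 2, 1, 3, 0]

Derivation:
Old toposort: [4, 2, 1, 3, 0]
Added edge: 2->3
Position of 2 (1) < position of 3 (3). Old order still valid.
Run Kahn's algorithm (break ties by smallest node id):
  initial in-degrees: [4, 2, 1, 3, 0]
  ready (indeg=0): [4]
  pop 4: indeg[0]->3; indeg[1]->1; indeg[2]->0; indeg[3]->2 | ready=[2] | order so far=[4]
  pop 2: indeg[0]->2; indeg[1]->0; indeg[3]->1 | ready=[1] | order so far=[4, 2]
  pop 1: indeg[0]->1; indeg[3]->0 | ready=[3] | order so far=[4, 2, 1]
  pop 3: indeg[0]->0 | ready=[0] | order so far=[4, 2, 1, 3]
  pop 0: no out-edges | ready=[] | order so far=[4, 2, 1, 3, 0]
  Result: [4, 2, 1, 3, 0]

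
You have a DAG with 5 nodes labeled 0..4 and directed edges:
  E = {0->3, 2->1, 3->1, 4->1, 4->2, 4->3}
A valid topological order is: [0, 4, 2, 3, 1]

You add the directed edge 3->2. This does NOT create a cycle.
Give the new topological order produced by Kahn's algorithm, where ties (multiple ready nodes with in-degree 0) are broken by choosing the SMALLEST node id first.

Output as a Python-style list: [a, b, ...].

Answer: [0, 4, 3, 2, 1]

Derivation:
Old toposort: [0, 4, 2, 3, 1]
Added edge: 3->2
Position of 3 (3) > position of 2 (2). Must reorder: 3 must now come before 2.
Run Kahn's algorithm (break ties by smallest node id):
  initial in-degrees: [0, 3, 2, 2, 0]
  ready (indeg=0): [0, 4]
  pop 0: indeg[3]->1 | ready=[4] | order so far=[0]
  pop 4: indeg[1]->2; indeg[2]->1; indeg[3]->0 | ready=[3] | order so far=[0, 4]
  pop 3: indeg[1]->1; indeg[2]->0 | ready=[2] | order so far=[0, 4, 3]
  pop 2: indeg[1]->0 | ready=[1] | order so far=[0, 4, 3, 2]
  pop 1: no out-edges | ready=[] | order so far=[0, 4, 3, 2, 1]
  Result: [0, 4, 3, 2, 1]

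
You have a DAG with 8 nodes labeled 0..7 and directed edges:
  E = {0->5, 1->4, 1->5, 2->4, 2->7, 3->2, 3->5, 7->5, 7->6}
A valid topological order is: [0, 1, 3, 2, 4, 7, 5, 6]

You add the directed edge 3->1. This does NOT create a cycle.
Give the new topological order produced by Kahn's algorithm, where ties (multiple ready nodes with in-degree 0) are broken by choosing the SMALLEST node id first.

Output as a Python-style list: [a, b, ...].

Answer: [0, 3, 1, 2, 4, 7, 5, 6]

Derivation:
Old toposort: [0, 1, 3, 2, 4, 7, 5, 6]
Added edge: 3->1
Position of 3 (2) > position of 1 (1). Must reorder: 3 must now come before 1.
Run Kahn's algorithm (break ties by smallest node id):
  initial in-degrees: [0, 1, 1, 0, 2, 4, 1, 1]
  ready (indeg=0): [0, 3]
  pop 0: indeg[5]->3 | ready=[3] | order so far=[0]
  pop 3: indeg[1]->0; indeg[2]->0; indeg[5]->2 | ready=[1, 2] | order so far=[0, 3]
  pop 1: indeg[4]->1; indeg[5]->1 | ready=[2] | order so far=[0, 3, 1]
  pop 2: indeg[4]->0; indeg[7]->0 | ready=[4, 7] | order so far=[0, 3, 1, 2]
  pop 4: no out-edges | ready=[7] | order so far=[0, 3, 1, 2, 4]
  pop 7: indeg[5]->0; indeg[6]->0 | ready=[5, 6] | order so far=[0, 3, 1, 2, 4, 7]
  pop 5: no out-edges | ready=[6] | order so far=[0, 3, 1, 2, 4, 7, 5]
  pop 6: no out-edges | ready=[] | order so far=[0, 3, 1, 2, 4, 7, 5, 6]
  Result: [0, 3, 1, 2, 4, 7, 5, 6]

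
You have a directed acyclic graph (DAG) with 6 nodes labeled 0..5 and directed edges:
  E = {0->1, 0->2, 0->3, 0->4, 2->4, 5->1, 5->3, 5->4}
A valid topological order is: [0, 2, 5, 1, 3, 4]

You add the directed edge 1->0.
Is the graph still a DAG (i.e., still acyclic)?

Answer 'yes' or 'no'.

Answer: no

Derivation:
Given toposort: [0, 2, 5, 1, 3, 4]
Position of 1: index 3; position of 0: index 0
New edge 1->0: backward (u after v in old order)
Backward edge: old toposort is now invalid. Check if this creates a cycle.
Does 0 already reach 1? Reachable from 0: [0, 1, 2, 3, 4]. YES -> cycle!
Still a DAG? no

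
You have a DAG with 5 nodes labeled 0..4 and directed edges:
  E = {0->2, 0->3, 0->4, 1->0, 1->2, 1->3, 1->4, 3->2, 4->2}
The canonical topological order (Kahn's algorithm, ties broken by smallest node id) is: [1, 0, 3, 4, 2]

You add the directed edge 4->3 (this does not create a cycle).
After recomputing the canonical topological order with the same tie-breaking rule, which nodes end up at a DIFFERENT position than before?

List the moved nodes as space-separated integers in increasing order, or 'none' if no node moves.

Answer: 3 4

Derivation:
Old toposort: [1, 0, 3, 4, 2]
Added edge 4->3
Recompute Kahn (smallest-id tiebreak):
  initial in-degrees: [1, 0, 4, 3, 2]
  ready (indeg=0): [1]
  pop 1: indeg[0]->0; indeg[2]->3; indeg[3]->2; indeg[4]->1 | ready=[0] | order so far=[1]
  pop 0: indeg[2]->2; indeg[3]->1; indeg[4]->0 | ready=[4] | order so far=[1, 0]
  pop 4: indeg[2]->1; indeg[3]->0 | ready=[3] | order so far=[1, 0, 4]
  pop 3: indeg[2]->0 | ready=[2] | order so far=[1, 0, 4, 3]
  pop 2: no out-edges | ready=[] | order so far=[1, 0, 4, 3, 2]
New canonical toposort: [1, 0, 4, 3, 2]
Compare positions:
  Node 0: index 1 -> 1 (same)
  Node 1: index 0 -> 0 (same)
  Node 2: index 4 -> 4 (same)
  Node 3: index 2 -> 3 (moved)
  Node 4: index 3 -> 2 (moved)
Nodes that changed position: 3 4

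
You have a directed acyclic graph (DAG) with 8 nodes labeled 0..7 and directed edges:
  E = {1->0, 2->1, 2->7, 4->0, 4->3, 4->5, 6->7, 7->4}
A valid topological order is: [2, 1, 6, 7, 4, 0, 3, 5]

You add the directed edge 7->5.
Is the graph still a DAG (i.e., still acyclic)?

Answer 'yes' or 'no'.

Answer: yes

Derivation:
Given toposort: [2, 1, 6, 7, 4, 0, 3, 5]
Position of 7: index 3; position of 5: index 7
New edge 7->5: forward
Forward edge: respects the existing order. Still a DAG, same toposort still valid.
Still a DAG? yes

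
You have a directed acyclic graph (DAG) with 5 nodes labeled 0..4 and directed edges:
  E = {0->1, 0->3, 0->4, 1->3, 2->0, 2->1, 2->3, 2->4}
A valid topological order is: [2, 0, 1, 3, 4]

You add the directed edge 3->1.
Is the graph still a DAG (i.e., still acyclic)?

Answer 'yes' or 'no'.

Answer: no

Derivation:
Given toposort: [2, 0, 1, 3, 4]
Position of 3: index 3; position of 1: index 2
New edge 3->1: backward (u after v in old order)
Backward edge: old toposort is now invalid. Check if this creates a cycle.
Does 1 already reach 3? Reachable from 1: [1, 3]. YES -> cycle!
Still a DAG? no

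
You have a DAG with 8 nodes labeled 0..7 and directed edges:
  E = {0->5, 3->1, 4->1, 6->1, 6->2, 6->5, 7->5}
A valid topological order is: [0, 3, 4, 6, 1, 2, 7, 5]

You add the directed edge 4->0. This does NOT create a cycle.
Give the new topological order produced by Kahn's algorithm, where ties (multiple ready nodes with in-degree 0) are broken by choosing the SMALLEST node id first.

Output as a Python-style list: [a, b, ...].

Old toposort: [0, 3, 4, 6, 1, 2, 7, 5]
Added edge: 4->0
Position of 4 (2) > position of 0 (0). Must reorder: 4 must now come before 0.
Run Kahn's algorithm (break ties by smallest node id):
  initial in-degrees: [1, 3, 1, 0, 0, 3, 0, 0]
  ready (indeg=0): [3, 4, 6, 7]
  pop 3: indeg[1]->2 | ready=[4, 6, 7] | order so far=[3]
  pop 4: indeg[0]->0; indeg[1]->1 | ready=[0, 6, 7] | order so far=[3, 4]
  pop 0: indeg[5]->2 | ready=[6, 7] | order so far=[3, 4, 0]
  pop 6: indeg[1]->0; indeg[2]->0; indeg[5]->1 | ready=[1, 2, 7] | order so far=[3, 4, 0, 6]
  pop 1: no out-edges | ready=[2, 7] | order so far=[3, 4, 0, 6, 1]
  pop 2: no out-edges | ready=[7] | order so far=[3, 4, 0, 6, 1, 2]
  pop 7: indeg[5]->0 | ready=[5] | order so far=[3, 4, 0, 6, 1, 2, 7]
  pop 5: no out-edges | ready=[] | order so far=[3, 4, 0, 6, 1, 2, 7, 5]
  Result: [3, 4, 0, 6, 1, 2, 7, 5]

Answer: [3, 4, 0, 6, 1, 2, 7, 5]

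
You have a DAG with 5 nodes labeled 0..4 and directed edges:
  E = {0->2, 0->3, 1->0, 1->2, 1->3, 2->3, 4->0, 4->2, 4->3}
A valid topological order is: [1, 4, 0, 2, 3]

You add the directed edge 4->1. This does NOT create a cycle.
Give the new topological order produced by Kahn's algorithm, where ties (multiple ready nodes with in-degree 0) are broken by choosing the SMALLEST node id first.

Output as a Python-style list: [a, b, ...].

Answer: [4, 1, 0, 2, 3]

Derivation:
Old toposort: [1, 4, 0, 2, 3]
Added edge: 4->1
Position of 4 (1) > position of 1 (0). Must reorder: 4 must now come before 1.
Run Kahn's algorithm (break ties by smallest node id):
  initial in-degrees: [2, 1, 3, 4, 0]
  ready (indeg=0): [4]
  pop 4: indeg[0]->1; indeg[1]->0; indeg[2]->2; indeg[3]->3 | ready=[1] | order so far=[4]
  pop 1: indeg[0]->0; indeg[2]->1; indeg[3]->2 | ready=[0] | order so far=[4, 1]
  pop 0: indeg[2]->0; indeg[3]->1 | ready=[2] | order so far=[4, 1, 0]
  pop 2: indeg[3]->0 | ready=[3] | order so far=[4, 1, 0, 2]
  pop 3: no out-edges | ready=[] | order so far=[4, 1, 0, 2, 3]
  Result: [4, 1, 0, 2, 3]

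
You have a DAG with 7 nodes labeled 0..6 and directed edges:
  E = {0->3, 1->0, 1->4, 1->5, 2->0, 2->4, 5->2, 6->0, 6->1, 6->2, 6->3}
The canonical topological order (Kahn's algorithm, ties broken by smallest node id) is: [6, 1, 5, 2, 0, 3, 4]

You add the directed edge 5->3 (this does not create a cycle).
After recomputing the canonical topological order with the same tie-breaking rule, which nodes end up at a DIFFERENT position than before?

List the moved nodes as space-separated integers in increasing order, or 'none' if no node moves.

Old toposort: [6, 1, 5, 2, 0, 3, 4]
Added edge 5->3
Recompute Kahn (smallest-id tiebreak):
  initial in-degrees: [3, 1, 2, 3, 2, 1, 0]
  ready (indeg=0): [6]
  pop 6: indeg[0]->2; indeg[1]->0; indeg[2]->1; indeg[3]->2 | ready=[1] | order so far=[6]
  pop 1: indeg[0]->1; indeg[4]->1; indeg[5]->0 | ready=[5] | order so far=[6, 1]
  pop 5: indeg[2]->0; indeg[3]->1 | ready=[2] | order so far=[6, 1, 5]
  pop 2: indeg[0]->0; indeg[4]->0 | ready=[0, 4] | order so far=[6, 1, 5, 2]
  pop 0: indeg[3]->0 | ready=[3, 4] | order so far=[6, 1, 5, 2, 0]
  pop 3: no out-edges | ready=[4] | order so far=[6, 1, 5, 2, 0, 3]
  pop 4: no out-edges | ready=[] | order so far=[6, 1, 5, 2, 0, 3, 4]
New canonical toposort: [6, 1, 5, 2, 0, 3, 4]
Compare positions:
  Node 0: index 4 -> 4 (same)
  Node 1: index 1 -> 1 (same)
  Node 2: index 3 -> 3 (same)
  Node 3: index 5 -> 5 (same)
  Node 4: index 6 -> 6 (same)
  Node 5: index 2 -> 2 (same)
  Node 6: index 0 -> 0 (same)
Nodes that changed position: none

Answer: none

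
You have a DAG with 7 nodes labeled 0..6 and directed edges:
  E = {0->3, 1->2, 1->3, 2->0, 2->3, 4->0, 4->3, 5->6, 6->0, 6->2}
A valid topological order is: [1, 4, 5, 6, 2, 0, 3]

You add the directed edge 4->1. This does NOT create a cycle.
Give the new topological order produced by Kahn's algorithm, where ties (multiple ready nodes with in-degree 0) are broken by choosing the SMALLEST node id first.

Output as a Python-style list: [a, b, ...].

Old toposort: [1, 4, 5, 6, 2, 0, 3]
Added edge: 4->1
Position of 4 (1) > position of 1 (0). Must reorder: 4 must now come before 1.
Run Kahn's algorithm (break ties by smallest node id):
  initial in-degrees: [3, 1, 2, 4, 0, 0, 1]
  ready (indeg=0): [4, 5]
  pop 4: indeg[0]->2; indeg[1]->0; indeg[3]->3 | ready=[1, 5] | order so far=[4]
  pop 1: indeg[2]->1; indeg[3]->2 | ready=[5] | order so far=[4, 1]
  pop 5: indeg[6]->0 | ready=[6] | order so far=[4, 1, 5]
  pop 6: indeg[0]->1; indeg[2]->0 | ready=[2] | order so far=[4, 1, 5, 6]
  pop 2: indeg[0]->0; indeg[3]->1 | ready=[0] | order so far=[4, 1, 5, 6, 2]
  pop 0: indeg[3]->0 | ready=[3] | order so far=[4, 1, 5, 6, 2, 0]
  pop 3: no out-edges | ready=[] | order so far=[4, 1, 5, 6, 2, 0, 3]
  Result: [4, 1, 5, 6, 2, 0, 3]

Answer: [4, 1, 5, 6, 2, 0, 3]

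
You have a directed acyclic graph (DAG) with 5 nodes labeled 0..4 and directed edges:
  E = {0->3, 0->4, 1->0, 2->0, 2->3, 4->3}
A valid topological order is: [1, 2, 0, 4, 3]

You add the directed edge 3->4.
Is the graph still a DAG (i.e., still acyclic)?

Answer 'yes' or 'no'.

Given toposort: [1, 2, 0, 4, 3]
Position of 3: index 4; position of 4: index 3
New edge 3->4: backward (u after v in old order)
Backward edge: old toposort is now invalid. Check if this creates a cycle.
Does 4 already reach 3? Reachable from 4: [3, 4]. YES -> cycle!
Still a DAG? no

Answer: no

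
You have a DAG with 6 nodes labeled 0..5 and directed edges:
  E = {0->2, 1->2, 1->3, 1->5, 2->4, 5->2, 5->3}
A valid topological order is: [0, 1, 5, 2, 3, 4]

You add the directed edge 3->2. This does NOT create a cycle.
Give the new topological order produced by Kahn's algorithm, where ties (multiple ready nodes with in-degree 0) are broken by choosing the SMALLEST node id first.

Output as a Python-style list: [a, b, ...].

Answer: [0, 1, 5, 3, 2, 4]

Derivation:
Old toposort: [0, 1, 5, 2, 3, 4]
Added edge: 3->2
Position of 3 (4) > position of 2 (3). Must reorder: 3 must now come before 2.
Run Kahn's algorithm (break ties by smallest node id):
  initial in-degrees: [0, 0, 4, 2, 1, 1]
  ready (indeg=0): [0, 1]
  pop 0: indeg[2]->3 | ready=[1] | order so far=[0]
  pop 1: indeg[2]->2; indeg[3]->1; indeg[5]->0 | ready=[5] | order so far=[0, 1]
  pop 5: indeg[2]->1; indeg[3]->0 | ready=[3] | order so far=[0, 1, 5]
  pop 3: indeg[2]->0 | ready=[2] | order so far=[0, 1, 5, 3]
  pop 2: indeg[4]->0 | ready=[4] | order so far=[0, 1, 5, 3, 2]
  pop 4: no out-edges | ready=[] | order so far=[0, 1, 5, 3, 2, 4]
  Result: [0, 1, 5, 3, 2, 4]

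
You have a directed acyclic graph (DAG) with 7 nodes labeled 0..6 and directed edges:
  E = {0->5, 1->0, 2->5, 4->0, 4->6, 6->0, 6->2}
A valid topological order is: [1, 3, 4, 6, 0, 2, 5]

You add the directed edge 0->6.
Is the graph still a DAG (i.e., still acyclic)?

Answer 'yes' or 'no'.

Given toposort: [1, 3, 4, 6, 0, 2, 5]
Position of 0: index 4; position of 6: index 3
New edge 0->6: backward (u after v in old order)
Backward edge: old toposort is now invalid. Check if this creates a cycle.
Does 6 already reach 0? Reachable from 6: [0, 2, 5, 6]. YES -> cycle!
Still a DAG? no

Answer: no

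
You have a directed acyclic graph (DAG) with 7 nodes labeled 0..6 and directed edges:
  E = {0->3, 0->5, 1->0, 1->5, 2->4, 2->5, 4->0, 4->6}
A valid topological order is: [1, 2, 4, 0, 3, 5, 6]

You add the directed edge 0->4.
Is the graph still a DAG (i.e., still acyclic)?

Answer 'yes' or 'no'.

Given toposort: [1, 2, 4, 0, 3, 5, 6]
Position of 0: index 3; position of 4: index 2
New edge 0->4: backward (u after v in old order)
Backward edge: old toposort is now invalid. Check if this creates a cycle.
Does 4 already reach 0? Reachable from 4: [0, 3, 4, 5, 6]. YES -> cycle!
Still a DAG? no

Answer: no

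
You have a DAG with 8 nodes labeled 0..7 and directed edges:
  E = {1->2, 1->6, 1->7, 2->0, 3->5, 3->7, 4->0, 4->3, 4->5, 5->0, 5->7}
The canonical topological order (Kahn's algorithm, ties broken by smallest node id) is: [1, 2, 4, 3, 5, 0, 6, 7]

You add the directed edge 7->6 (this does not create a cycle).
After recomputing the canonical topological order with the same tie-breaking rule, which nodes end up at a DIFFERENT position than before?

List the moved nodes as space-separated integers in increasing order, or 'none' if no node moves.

Answer: 6 7

Derivation:
Old toposort: [1, 2, 4, 3, 5, 0, 6, 7]
Added edge 7->6
Recompute Kahn (smallest-id tiebreak):
  initial in-degrees: [3, 0, 1, 1, 0, 2, 2, 3]
  ready (indeg=0): [1, 4]
  pop 1: indeg[2]->0; indeg[6]->1; indeg[7]->2 | ready=[2, 4] | order so far=[1]
  pop 2: indeg[0]->2 | ready=[4] | order so far=[1, 2]
  pop 4: indeg[0]->1; indeg[3]->0; indeg[5]->1 | ready=[3] | order so far=[1, 2, 4]
  pop 3: indeg[5]->0; indeg[7]->1 | ready=[5] | order so far=[1, 2, 4, 3]
  pop 5: indeg[0]->0; indeg[7]->0 | ready=[0, 7] | order so far=[1, 2, 4, 3, 5]
  pop 0: no out-edges | ready=[7] | order so far=[1, 2, 4, 3, 5, 0]
  pop 7: indeg[6]->0 | ready=[6] | order so far=[1, 2, 4, 3, 5, 0, 7]
  pop 6: no out-edges | ready=[] | order so far=[1, 2, 4, 3, 5, 0, 7, 6]
New canonical toposort: [1, 2, 4, 3, 5, 0, 7, 6]
Compare positions:
  Node 0: index 5 -> 5 (same)
  Node 1: index 0 -> 0 (same)
  Node 2: index 1 -> 1 (same)
  Node 3: index 3 -> 3 (same)
  Node 4: index 2 -> 2 (same)
  Node 5: index 4 -> 4 (same)
  Node 6: index 6 -> 7 (moved)
  Node 7: index 7 -> 6 (moved)
Nodes that changed position: 6 7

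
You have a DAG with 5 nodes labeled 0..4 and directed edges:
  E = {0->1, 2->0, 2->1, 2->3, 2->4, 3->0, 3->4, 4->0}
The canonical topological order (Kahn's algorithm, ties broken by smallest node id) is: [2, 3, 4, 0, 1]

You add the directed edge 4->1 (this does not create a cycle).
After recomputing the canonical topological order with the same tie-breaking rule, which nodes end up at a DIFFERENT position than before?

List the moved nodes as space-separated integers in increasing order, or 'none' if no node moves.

Old toposort: [2, 3, 4, 0, 1]
Added edge 4->1
Recompute Kahn (smallest-id tiebreak):
  initial in-degrees: [3, 3, 0, 1, 2]
  ready (indeg=0): [2]
  pop 2: indeg[0]->2; indeg[1]->2; indeg[3]->0; indeg[4]->1 | ready=[3] | order so far=[2]
  pop 3: indeg[0]->1; indeg[4]->0 | ready=[4] | order so far=[2, 3]
  pop 4: indeg[0]->0; indeg[1]->1 | ready=[0] | order so far=[2, 3, 4]
  pop 0: indeg[1]->0 | ready=[1] | order so far=[2, 3, 4, 0]
  pop 1: no out-edges | ready=[] | order so far=[2, 3, 4, 0, 1]
New canonical toposort: [2, 3, 4, 0, 1]
Compare positions:
  Node 0: index 3 -> 3 (same)
  Node 1: index 4 -> 4 (same)
  Node 2: index 0 -> 0 (same)
  Node 3: index 1 -> 1 (same)
  Node 4: index 2 -> 2 (same)
Nodes that changed position: none

Answer: none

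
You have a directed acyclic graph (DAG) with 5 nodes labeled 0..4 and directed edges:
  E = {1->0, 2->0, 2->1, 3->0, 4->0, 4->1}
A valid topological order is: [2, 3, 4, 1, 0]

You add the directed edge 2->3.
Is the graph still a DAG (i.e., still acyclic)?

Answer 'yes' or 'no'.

Given toposort: [2, 3, 4, 1, 0]
Position of 2: index 0; position of 3: index 1
New edge 2->3: forward
Forward edge: respects the existing order. Still a DAG, same toposort still valid.
Still a DAG? yes

Answer: yes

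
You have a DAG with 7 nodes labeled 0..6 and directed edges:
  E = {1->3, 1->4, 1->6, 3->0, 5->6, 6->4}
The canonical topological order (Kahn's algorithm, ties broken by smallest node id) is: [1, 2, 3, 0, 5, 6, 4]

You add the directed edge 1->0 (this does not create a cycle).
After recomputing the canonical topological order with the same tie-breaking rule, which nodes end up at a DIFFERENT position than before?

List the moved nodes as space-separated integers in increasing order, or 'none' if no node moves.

Answer: none

Derivation:
Old toposort: [1, 2, 3, 0, 5, 6, 4]
Added edge 1->0
Recompute Kahn (smallest-id tiebreak):
  initial in-degrees: [2, 0, 0, 1, 2, 0, 2]
  ready (indeg=0): [1, 2, 5]
  pop 1: indeg[0]->1; indeg[3]->0; indeg[4]->1; indeg[6]->1 | ready=[2, 3, 5] | order so far=[1]
  pop 2: no out-edges | ready=[3, 5] | order so far=[1, 2]
  pop 3: indeg[0]->0 | ready=[0, 5] | order so far=[1, 2, 3]
  pop 0: no out-edges | ready=[5] | order so far=[1, 2, 3, 0]
  pop 5: indeg[6]->0 | ready=[6] | order so far=[1, 2, 3, 0, 5]
  pop 6: indeg[4]->0 | ready=[4] | order so far=[1, 2, 3, 0, 5, 6]
  pop 4: no out-edges | ready=[] | order so far=[1, 2, 3, 0, 5, 6, 4]
New canonical toposort: [1, 2, 3, 0, 5, 6, 4]
Compare positions:
  Node 0: index 3 -> 3 (same)
  Node 1: index 0 -> 0 (same)
  Node 2: index 1 -> 1 (same)
  Node 3: index 2 -> 2 (same)
  Node 4: index 6 -> 6 (same)
  Node 5: index 4 -> 4 (same)
  Node 6: index 5 -> 5 (same)
Nodes that changed position: none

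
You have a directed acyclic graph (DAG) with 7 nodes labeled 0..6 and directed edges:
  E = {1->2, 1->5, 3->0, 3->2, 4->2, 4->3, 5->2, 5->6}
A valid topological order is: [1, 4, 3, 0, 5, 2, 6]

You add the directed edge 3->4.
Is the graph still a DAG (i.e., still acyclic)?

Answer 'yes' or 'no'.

Answer: no

Derivation:
Given toposort: [1, 4, 3, 0, 5, 2, 6]
Position of 3: index 2; position of 4: index 1
New edge 3->4: backward (u after v in old order)
Backward edge: old toposort is now invalid. Check if this creates a cycle.
Does 4 already reach 3? Reachable from 4: [0, 2, 3, 4]. YES -> cycle!
Still a DAG? no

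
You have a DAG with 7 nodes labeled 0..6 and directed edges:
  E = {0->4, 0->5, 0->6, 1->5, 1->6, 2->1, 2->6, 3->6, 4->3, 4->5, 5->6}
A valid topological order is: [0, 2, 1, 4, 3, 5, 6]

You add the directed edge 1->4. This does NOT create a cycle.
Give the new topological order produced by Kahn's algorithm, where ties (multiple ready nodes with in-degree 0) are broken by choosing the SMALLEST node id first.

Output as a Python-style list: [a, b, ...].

Old toposort: [0, 2, 1, 4, 3, 5, 6]
Added edge: 1->4
Position of 1 (2) < position of 4 (3). Old order still valid.
Run Kahn's algorithm (break ties by smallest node id):
  initial in-degrees: [0, 1, 0, 1, 2, 3, 5]
  ready (indeg=0): [0, 2]
  pop 0: indeg[4]->1; indeg[5]->2; indeg[6]->4 | ready=[2] | order so far=[0]
  pop 2: indeg[1]->0; indeg[6]->3 | ready=[1] | order so far=[0, 2]
  pop 1: indeg[4]->0; indeg[5]->1; indeg[6]->2 | ready=[4] | order so far=[0, 2, 1]
  pop 4: indeg[3]->0; indeg[5]->0 | ready=[3, 5] | order so far=[0, 2, 1, 4]
  pop 3: indeg[6]->1 | ready=[5] | order so far=[0, 2, 1, 4, 3]
  pop 5: indeg[6]->0 | ready=[6] | order so far=[0, 2, 1, 4, 3, 5]
  pop 6: no out-edges | ready=[] | order so far=[0, 2, 1, 4, 3, 5, 6]
  Result: [0, 2, 1, 4, 3, 5, 6]

Answer: [0, 2, 1, 4, 3, 5, 6]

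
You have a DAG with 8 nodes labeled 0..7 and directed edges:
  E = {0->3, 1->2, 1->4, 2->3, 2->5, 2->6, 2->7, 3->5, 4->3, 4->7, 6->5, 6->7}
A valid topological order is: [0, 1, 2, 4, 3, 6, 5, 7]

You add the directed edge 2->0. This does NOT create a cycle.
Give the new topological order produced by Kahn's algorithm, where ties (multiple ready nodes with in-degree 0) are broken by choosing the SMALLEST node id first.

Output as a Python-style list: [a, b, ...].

Old toposort: [0, 1, 2, 4, 3, 6, 5, 7]
Added edge: 2->0
Position of 2 (2) > position of 0 (0). Must reorder: 2 must now come before 0.
Run Kahn's algorithm (break ties by smallest node id):
  initial in-degrees: [1, 0, 1, 3, 1, 3, 1, 3]
  ready (indeg=0): [1]
  pop 1: indeg[2]->0; indeg[4]->0 | ready=[2, 4] | order so far=[1]
  pop 2: indeg[0]->0; indeg[3]->2; indeg[5]->2; indeg[6]->0; indeg[7]->2 | ready=[0, 4, 6] | order so far=[1, 2]
  pop 0: indeg[3]->1 | ready=[4, 6] | order so far=[1, 2, 0]
  pop 4: indeg[3]->0; indeg[7]->1 | ready=[3, 6] | order so far=[1, 2, 0, 4]
  pop 3: indeg[5]->1 | ready=[6] | order so far=[1, 2, 0, 4, 3]
  pop 6: indeg[5]->0; indeg[7]->0 | ready=[5, 7] | order so far=[1, 2, 0, 4, 3, 6]
  pop 5: no out-edges | ready=[7] | order so far=[1, 2, 0, 4, 3, 6, 5]
  pop 7: no out-edges | ready=[] | order so far=[1, 2, 0, 4, 3, 6, 5, 7]
  Result: [1, 2, 0, 4, 3, 6, 5, 7]

Answer: [1, 2, 0, 4, 3, 6, 5, 7]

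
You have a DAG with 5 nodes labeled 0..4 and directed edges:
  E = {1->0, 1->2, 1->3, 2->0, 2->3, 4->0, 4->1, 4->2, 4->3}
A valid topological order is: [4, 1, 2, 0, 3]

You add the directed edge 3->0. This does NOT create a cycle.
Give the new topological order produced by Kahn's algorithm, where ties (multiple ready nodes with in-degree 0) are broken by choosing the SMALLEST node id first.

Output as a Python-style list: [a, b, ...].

Answer: [4, 1, 2, 3, 0]

Derivation:
Old toposort: [4, 1, 2, 0, 3]
Added edge: 3->0
Position of 3 (4) > position of 0 (3). Must reorder: 3 must now come before 0.
Run Kahn's algorithm (break ties by smallest node id):
  initial in-degrees: [4, 1, 2, 3, 0]
  ready (indeg=0): [4]
  pop 4: indeg[0]->3; indeg[1]->0; indeg[2]->1; indeg[3]->2 | ready=[1] | order so far=[4]
  pop 1: indeg[0]->2; indeg[2]->0; indeg[3]->1 | ready=[2] | order so far=[4, 1]
  pop 2: indeg[0]->1; indeg[3]->0 | ready=[3] | order so far=[4, 1, 2]
  pop 3: indeg[0]->0 | ready=[0] | order so far=[4, 1, 2, 3]
  pop 0: no out-edges | ready=[] | order so far=[4, 1, 2, 3, 0]
  Result: [4, 1, 2, 3, 0]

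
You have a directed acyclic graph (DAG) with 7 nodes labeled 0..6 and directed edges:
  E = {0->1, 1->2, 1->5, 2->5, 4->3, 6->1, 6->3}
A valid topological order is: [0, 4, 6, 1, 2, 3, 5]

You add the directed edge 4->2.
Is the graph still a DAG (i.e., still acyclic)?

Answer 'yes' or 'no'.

Given toposort: [0, 4, 6, 1, 2, 3, 5]
Position of 4: index 1; position of 2: index 4
New edge 4->2: forward
Forward edge: respects the existing order. Still a DAG, same toposort still valid.
Still a DAG? yes

Answer: yes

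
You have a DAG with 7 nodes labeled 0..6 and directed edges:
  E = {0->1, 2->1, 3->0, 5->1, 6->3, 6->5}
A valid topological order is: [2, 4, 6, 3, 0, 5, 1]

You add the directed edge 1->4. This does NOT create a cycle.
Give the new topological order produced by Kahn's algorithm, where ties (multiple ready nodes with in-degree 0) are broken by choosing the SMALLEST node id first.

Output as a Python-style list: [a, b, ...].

Answer: [2, 6, 3, 0, 5, 1, 4]

Derivation:
Old toposort: [2, 4, 6, 3, 0, 5, 1]
Added edge: 1->4
Position of 1 (6) > position of 4 (1). Must reorder: 1 must now come before 4.
Run Kahn's algorithm (break ties by smallest node id):
  initial in-degrees: [1, 3, 0, 1, 1, 1, 0]
  ready (indeg=0): [2, 6]
  pop 2: indeg[1]->2 | ready=[6] | order so far=[2]
  pop 6: indeg[3]->0; indeg[5]->0 | ready=[3, 5] | order so far=[2, 6]
  pop 3: indeg[0]->0 | ready=[0, 5] | order so far=[2, 6, 3]
  pop 0: indeg[1]->1 | ready=[5] | order so far=[2, 6, 3, 0]
  pop 5: indeg[1]->0 | ready=[1] | order so far=[2, 6, 3, 0, 5]
  pop 1: indeg[4]->0 | ready=[4] | order so far=[2, 6, 3, 0, 5, 1]
  pop 4: no out-edges | ready=[] | order so far=[2, 6, 3, 0, 5, 1, 4]
  Result: [2, 6, 3, 0, 5, 1, 4]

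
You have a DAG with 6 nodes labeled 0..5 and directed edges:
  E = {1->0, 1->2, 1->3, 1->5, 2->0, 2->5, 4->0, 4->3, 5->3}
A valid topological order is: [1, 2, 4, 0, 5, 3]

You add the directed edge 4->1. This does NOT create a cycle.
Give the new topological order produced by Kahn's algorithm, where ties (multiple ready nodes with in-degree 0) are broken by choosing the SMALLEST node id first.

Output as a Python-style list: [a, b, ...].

Old toposort: [1, 2, 4, 0, 5, 3]
Added edge: 4->1
Position of 4 (2) > position of 1 (0). Must reorder: 4 must now come before 1.
Run Kahn's algorithm (break ties by smallest node id):
  initial in-degrees: [3, 1, 1, 3, 0, 2]
  ready (indeg=0): [4]
  pop 4: indeg[0]->2; indeg[1]->0; indeg[3]->2 | ready=[1] | order so far=[4]
  pop 1: indeg[0]->1; indeg[2]->0; indeg[3]->1; indeg[5]->1 | ready=[2] | order so far=[4, 1]
  pop 2: indeg[0]->0; indeg[5]->0 | ready=[0, 5] | order so far=[4, 1, 2]
  pop 0: no out-edges | ready=[5] | order so far=[4, 1, 2, 0]
  pop 5: indeg[3]->0 | ready=[3] | order so far=[4, 1, 2, 0, 5]
  pop 3: no out-edges | ready=[] | order so far=[4, 1, 2, 0, 5, 3]
  Result: [4, 1, 2, 0, 5, 3]

Answer: [4, 1, 2, 0, 5, 3]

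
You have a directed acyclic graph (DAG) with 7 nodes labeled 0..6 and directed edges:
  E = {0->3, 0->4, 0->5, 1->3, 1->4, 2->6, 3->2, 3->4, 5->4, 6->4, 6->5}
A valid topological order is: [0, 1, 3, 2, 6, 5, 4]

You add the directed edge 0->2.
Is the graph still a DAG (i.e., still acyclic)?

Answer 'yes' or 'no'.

Given toposort: [0, 1, 3, 2, 6, 5, 4]
Position of 0: index 0; position of 2: index 3
New edge 0->2: forward
Forward edge: respects the existing order. Still a DAG, same toposort still valid.
Still a DAG? yes

Answer: yes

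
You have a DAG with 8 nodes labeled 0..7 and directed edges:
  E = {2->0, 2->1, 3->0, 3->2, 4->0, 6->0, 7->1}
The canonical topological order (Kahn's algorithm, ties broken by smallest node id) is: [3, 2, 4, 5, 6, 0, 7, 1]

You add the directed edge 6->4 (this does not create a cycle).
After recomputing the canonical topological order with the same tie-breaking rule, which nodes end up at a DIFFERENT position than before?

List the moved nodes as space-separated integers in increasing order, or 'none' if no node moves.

Old toposort: [3, 2, 4, 5, 6, 0, 7, 1]
Added edge 6->4
Recompute Kahn (smallest-id tiebreak):
  initial in-degrees: [4, 2, 1, 0, 1, 0, 0, 0]
  ready (indeg=0): [3, 5, 6, 7]
  pop 3: indeg[0]->3; indeg[2]->0 | ready=[2, 5, 6, 7] | order so far=[3]
  pop 2: indeg[0]->2; indeg[1]->1 | ready=[5, 6, 7] | order so far=[3, 2]
  pop 5: no out-edges | ready=[6, 7] | order so far=[3, 2, 5]
  pop 6: indeg[0]->1; indeg[4]->0 | ready=[4, 7] | order so far=[3, 2, 5, 6]
  pop 4: indeg[0]->0 | ready=[0, 7] | order so far=[3, 2, 5, 6, 4]
  pop 0: no out-edges | ready=[7] | order so far=[3, 2, 5, 6, 4, 0]
  pop 7: indeg[1]->0 | ready=[1] | order so far=[3, 2, 5, 6, 4, 0, 7]
  pop 1: no out-edges | ready=[] | order so far=[3, 2, 5, 6, 4, 0, 7, 1]
New canonical toposort: [3, 2, 5, 6, 4, 0, 7, 1]
Compare positions:
  Node 0: index 5 -> 5 (same)
  Node 1: index 7 -> 7 (same)
  Node 2: index 1 -> 1 (same)
  Node 3: index 0 -> 0 (same)
  Node 4: index 2 -> 4 (moved)
  Node 5: index 3 -> 2 (moved)
  Node 6: index 4 -> 3 (moved)
  Node 7: index 6 -> 6 (same)
Nodes that changed position: 4 5 6

Answer: 4 5 6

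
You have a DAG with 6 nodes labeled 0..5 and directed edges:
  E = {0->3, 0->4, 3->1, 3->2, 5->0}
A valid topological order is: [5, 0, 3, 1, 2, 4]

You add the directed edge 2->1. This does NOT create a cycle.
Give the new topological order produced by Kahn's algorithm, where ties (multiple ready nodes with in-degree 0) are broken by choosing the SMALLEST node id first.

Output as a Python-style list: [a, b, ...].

Answer: [5, 0, 3, 2, 1, 4]

Derivation:
Old toposort: [5, 0, 3, 1, 2, 4]
Added edge: 2->1
Position of 2 (4) > position of 1 (3). Must reorder: 2 must now come before 1.
Run Kahn's algorithm (break ties by smallest node id):
  initial in-degrees: [1, 2, 1, 1, 1, 0]
  ready (indeg=0): [5]
  pop 5: indeg[0]->0 | ready=[0] | order so far=[5]
  pop 0: indeg[3]->0; indeg[4]->0 | ready=[3, 4] | order so far=[5, 0]
  pop 3: indeg[1]->1; indeg[2]->0 | ready=[2, 4] | order so far=[5, 0, 3]
  pop 2: indeg[1]->0 | ready=[1, 4] | order so far=[5, 0, 3, 2]
  pop 1: no out-edges | ready=[4] | order so far=[5, 0, 3, 2, 1]
  pop 4: no out-edges | ready=[] | order so far=[5, 0, 3, 2, 1, 4]
  Result: [5, 0, 3, 2, 1, 4]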